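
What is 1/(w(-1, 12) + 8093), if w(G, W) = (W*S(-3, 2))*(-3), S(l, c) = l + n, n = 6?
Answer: 1/7985 ≈ 0.00012523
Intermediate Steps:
S(l, c) = 6 + l (S(l, c) = l + 6 = 6 + l)
w(G, W) = -9*W (w(G, W) = (W*(6 - 3))*(-3) = (W*3)*(-3) = (3*W)*(-3) = -9*W)
1/(w(-1, 12) + 8093) = 1/(-9*12 + 8093) = 1/(-108 + 8093) = 1/7985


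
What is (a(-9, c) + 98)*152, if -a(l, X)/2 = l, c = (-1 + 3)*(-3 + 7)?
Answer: 17632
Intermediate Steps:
c = 8 (c = 2*4 = 8)
a(l, X) = -2*l
(a(-9, c) + 98)*152 = (-2*(-9) + 98)*152 = (18 + 98)*152 = 116*152 = 17632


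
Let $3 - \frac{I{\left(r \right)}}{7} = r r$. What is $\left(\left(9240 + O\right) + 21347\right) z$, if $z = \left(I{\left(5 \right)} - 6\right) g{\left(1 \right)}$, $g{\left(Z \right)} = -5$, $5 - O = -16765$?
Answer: $37885600$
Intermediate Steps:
$O = 16770$ ($O = 5 - -16765 = 5 + 16765 = 16770$)
$I{\left(r \right)} = 21 - 7 r^{2}$ ($I{\left(r \right)} = 21 - 7 r r = 21 - 7 r^{2}$)
$z = 800$ ($z = \left(\left(21 - 7 \cdot 5^{2}\right) - 6\right) \left(-5\right) = \left(\left(21 - 175\right) - 6\right) \left(-5\right) = \left(-154 - 6\right) \left(-5\right) = \left(-160\right) \left(-5\right) = 800$)
$\left(\left(9240 + O\right) + 21347\right) z = \left(\left(9240 + 16770\right) + 21347\right) 800 = \left(26010 + 21347\right) 800 = 47357 \cdot 800 = 37885600$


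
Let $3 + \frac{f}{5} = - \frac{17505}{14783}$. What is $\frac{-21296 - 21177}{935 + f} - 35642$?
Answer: $- \frac{482252343429}{13512835} \approx -35688.0$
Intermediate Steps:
$f = - \frac{309270}{14783}$ ($f = -15 + 5 \left(- \frac{17505}{14783}\right) = -15 - \frac{87525}{14783} = - \frac{309270}{14783} \approx -20.921$)
$\frac{-21296 - 21177}{935 + f} - 35642 = \frac{-21296 - 21177}{935 - \frac{309270}{14783}} - 35642 = - \frac{42473}{\frac{13512835}{14783}} - 35642 = \left(-42473\right) \frac{14783}{13512835} - 35642 = - \frac{627878359}{13512835} - 35642 = - \frac{482252343429}{13512835}$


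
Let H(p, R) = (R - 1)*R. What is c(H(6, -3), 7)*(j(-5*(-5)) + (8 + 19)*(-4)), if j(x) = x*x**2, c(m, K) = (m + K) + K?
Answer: 403442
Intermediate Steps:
H(p, R) = R*(-1 + R) (H(p, R) = (-1 + R)*R = R*(-1 + R))
c(m, K) = m + 2*K (c(m, K) = (K + m) + K = m + 2*K)
j(x) = x**3
c(H(6, -3), 7)*(j(-5*(-5)) + (8 + 19)*(-4)) = (-3*(-1 - 3) + 2*7)*((-5*(-5))**3 + (8 + 19)*(-4)) = (-3*(-4) + 14)*(25**3 + 27*(-4)) = (12 + 14)*(15625 - 108) = 26*15517 = 403442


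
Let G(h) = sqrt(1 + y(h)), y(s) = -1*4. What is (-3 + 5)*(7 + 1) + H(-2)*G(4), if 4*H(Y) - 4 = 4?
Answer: 16 + 2*I*sqrt(3) ≈ 16.0 + 3.4641*I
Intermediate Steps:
y(s) = -4
H(Y) = 2 (H(Y) = 1 + (1/4)*4 = 1 + 1 = 2)
G(h) = I*sqrt(3) (G(h) = sqrt(1 - 4) = sqrt(-3) = I*sqrt(3))
(-3 + 5)*(7 + 1) + H(-2)*G(4) = (-3 + 5)*(7 + 1) + 2*(I*sqrt(3)) = 2*8 + 2*I*sqrt(3) = 16 + 2*I*sqrt(3)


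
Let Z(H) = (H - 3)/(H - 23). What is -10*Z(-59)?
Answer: -310/41 ≈ -7.5610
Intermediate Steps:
Z(H) = (-3 + H)/(-23 + H)
-10*Z(-59) = -10*(-3 - 59)/(-23 - 59) = -10*(-62)/(-82) = -(-5)*(-62)/41 = -10*31/41 = -310/41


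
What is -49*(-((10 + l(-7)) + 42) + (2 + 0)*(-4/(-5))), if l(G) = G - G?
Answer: 12348/5 ≈ 2469.6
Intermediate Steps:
l(G) = 0
-49*(-((10 + l(-7)) + 42) + (2 + 0)*(-4/(-5))) = -49*(-((10 + 0) + 42) + (2 + 0)*(-4/(-5))) = -49*(-(10 + 42) + 2*(-4*(-⅕))) = -49*(-1*52 + 2*(⅘)) = -49*(-52 + 8/5) = -49*(-252/5) = 12348/5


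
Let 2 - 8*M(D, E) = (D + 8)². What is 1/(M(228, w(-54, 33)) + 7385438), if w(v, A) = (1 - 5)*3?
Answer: 4/29513905 ≈ 1.3553e-7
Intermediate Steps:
w(v, A) = -12 (w(v, A) = -4*3 = -12)
M(D, E) = ¼ - (8 + D)²/8 (M(D, E) = ¼ - (D + 8)²/8 = ¼ - (8 + D)²/8)
1/(M(228, w(-54, 33)) + 7385438) = 1/((¼ - (8 + 228)²/8) + 7385438) = 1/((¼ - ⅛*236²) + 7385438) = 1/((¼ - ⅛*55696) + 7385438) = 1/((¼ - 6962) + 7385438) = 1/(-27847/4 + 7385438) = 1/(29513905/4) = 4/29513905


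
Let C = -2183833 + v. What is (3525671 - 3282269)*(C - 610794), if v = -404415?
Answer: -778653220884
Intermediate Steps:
C = -2588248 (C = -2183833 - 404415 = -2588248)
(3525671 - 3282269)*(C - 610794) = (3525671 - 3282269)*(-2588248 - 610794) = 243402*(-3199042) = -778653220884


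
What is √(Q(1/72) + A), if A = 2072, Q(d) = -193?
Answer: √1879 ≈ 43.347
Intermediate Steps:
√(Q(1/72) + A) = √(-193 + 2072) = √1879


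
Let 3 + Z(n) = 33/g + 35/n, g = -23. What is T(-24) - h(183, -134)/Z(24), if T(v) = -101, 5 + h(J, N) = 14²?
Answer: -60511/1643 ≈ -36.830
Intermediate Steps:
h(J, N) = 191 (h(J, N) = -5 + 14² = -5 + 196 = 191)
Z(n) = -102/23 + 35/n (Z(n) = -3 + (33/(-23) + 35/n) = -3 + (33*(-1/23) + 35/n) = -3 + (-33/23 + 35/n) = -102/23 + 35/n)
T(-24) - h(183, -134)/Z(24) = -101 - 191/(-102/23 + 35/24) = -101 - 191/(-1643/552) = -101 - 191*(-552)/1643 = -101 - 1*(-105432/1643) = -101 + 105432/1643 = -60511/1643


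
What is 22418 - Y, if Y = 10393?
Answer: 12025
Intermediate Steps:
22418 - Y = 22418 - 1*10393 = 22418 - 10393 = 12025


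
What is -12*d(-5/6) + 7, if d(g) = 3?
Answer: -29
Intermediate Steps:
-12*d(-5/6) + 7 = -12*3 + 7 = -36 + 7 = -29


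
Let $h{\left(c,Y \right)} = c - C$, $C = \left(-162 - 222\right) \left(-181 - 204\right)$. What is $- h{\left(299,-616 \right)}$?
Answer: $147541$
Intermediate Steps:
$C = 147840$ ($C = \left(-384\right) \left(-385\right) = 147840$)
$h{\left(c,Y \right)} = -147840 + c$ ($h{\left(c,Y \right)} = c - 147840 = -147840 + c$)
$- h{\left(299,-616 \right)} = - (-147840 + 299) = \left(-1\right) \left(-147541\right) = 147541$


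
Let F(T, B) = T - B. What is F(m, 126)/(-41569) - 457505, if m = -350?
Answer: -19018024869/41569 ≈ -4.5751e+5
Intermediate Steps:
F(m, 126)/(-41569) - 457505 = (-350 - 1*126)/(-41569) - 457505 = (-350 - 126)*(-1/41569) - 457505 = -476*(-1/41569) - 457505 = 476/41569 - 457505 = -19018024869/41569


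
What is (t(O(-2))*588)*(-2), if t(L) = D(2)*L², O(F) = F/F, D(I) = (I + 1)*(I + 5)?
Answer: -24696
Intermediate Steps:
D(I) = (1 + I)*(5 + I)
O(F) = 1
t(L) = 21*L² (t(L) = (5 + 2² + 6*2)*L² = (5 + 4 + 12)*L² = 21*L²)
(t(O(-2))*588)*(-2) = ((21*1²)*588)*(-2) = ((21*1)*588)*(-2) = (21*588)*(-2) = 12348*(-2) = -24696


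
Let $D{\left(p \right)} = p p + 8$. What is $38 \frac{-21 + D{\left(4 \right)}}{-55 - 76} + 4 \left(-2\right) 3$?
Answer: $- \frac{3258}{131} \approx -24.87$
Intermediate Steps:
$D{\left(p \right)} = 8 + p^{2}$ ($D{\left(p \right)} = p^{2} + 8 = 8 + p^{2}$)
$38 \frac{-21 + D{\left(4 \right)}}{-55 - 76} + 4 \left(-2\right) 3 = 38 \frac{-21 + \left(8 + 4^{2}\right)}{-55 - 76} + 4 \left(-2\right) 3 = 38 \frac{-21 + \left(8 + 16\right)}{-131} - 24 = 38 \left(-21 + 24\right) \left(- \frac{1}{131}\right) - 24 = 38 \cdot 3 \left(- \frac{1}{131}\right) - 24 = 38 \left(- \frac{3}{131}\right) - 24 = - \frac{114}{131} - 24 = - \frac{3258}{131}$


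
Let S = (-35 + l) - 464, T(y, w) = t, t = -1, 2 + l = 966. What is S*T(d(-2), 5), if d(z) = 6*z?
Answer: -465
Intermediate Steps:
l = 964 (l = -2 + 966 = 964)
T(y, w) = -1
S = 465 (S = (-35 + 964) - 464 = 929 - 464 = 465)
S*T(d(-2), 5) = 465*(-1) = -465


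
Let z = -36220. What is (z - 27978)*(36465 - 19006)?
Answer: -1120832882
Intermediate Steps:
(z - 27978)*(36465 - 19006) = (-36220 - 27978)*(36465 - 19006) = -64198*17459 = -1120832882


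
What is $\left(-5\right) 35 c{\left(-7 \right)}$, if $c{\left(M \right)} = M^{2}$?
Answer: $-8575$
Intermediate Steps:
$\left(-5\right) 35 c{\left(-7 \right)} = \left(-5\right) 35 \left(-7\right)^{2} = \left(-175\right) 49 = -8575$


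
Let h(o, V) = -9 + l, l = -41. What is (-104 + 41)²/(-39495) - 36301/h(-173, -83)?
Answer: 95567303/131650 ≈ 725.92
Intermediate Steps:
h(o, V) = -50 (h(o, V) = -9 - 41 = -50)
(-104 + 41)²/(-39495) - 36301/h(-173, -83) = (-104 + 41)²/(-39495) - 36301/(-50) = (-63)²*(-1/39495) - 36301*(-1/50) = 3969*(-1/39495) + 36301/50 = -1323/13165 + 36301/50 = 95567303/131650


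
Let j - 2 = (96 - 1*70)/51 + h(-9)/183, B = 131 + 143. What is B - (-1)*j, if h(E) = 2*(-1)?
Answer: 860188/3111 ≈ 276.50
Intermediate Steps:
h(E) = -2
B = 274
j = 7774/3111 (j = 2 + ((96 - 1*70)/51 - 2/183) = 2 + ((96 - 70)*(1/51) - 2*1/183) = 2 + (26*(1/51) - 2/183) = 2 + (26/51 - 2/183) = 2 + 1552/3111 = 7774/3111 ≈ 2.4989)
B - (-1)*j = 274 - (-1)*7774/3111 = 274 - 1*(-7774/3111) = 274 + 7774/3111 = 860188/3111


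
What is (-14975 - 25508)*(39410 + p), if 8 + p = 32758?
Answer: -2921253280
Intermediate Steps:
p = 32750 (p = -8 + 32758 = 32750)
(-14975 - 25508)*(39410 + p) = (-14975 - 25508)*(39410 + 32750) = -40483*72160 = -2921253280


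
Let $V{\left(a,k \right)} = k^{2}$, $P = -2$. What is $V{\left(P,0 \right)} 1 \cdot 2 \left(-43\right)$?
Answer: $0$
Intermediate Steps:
$V{\left(P,0 \right)} 1 \cdot 2 \left(-43\right) = 0^{2} \cdot 1 \cdot 2 \left(-43\right) = 0 \cdot 2 \left(-43\right) = 0 \left(-43\right) = 0$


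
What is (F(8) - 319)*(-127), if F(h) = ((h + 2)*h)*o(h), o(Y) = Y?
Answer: -40767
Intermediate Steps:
F(h) = h²*(2 + h) (F(h) = ((h + 2)*h)*h = ((2 + h)*h)*h = (h*(2 + h))*h = h²*(2 + h))
(F(8) - 319)*(-127) = (8²*(2 + 8) - 319)*(-127) = (64*10 - 319)*(-127) = (640 - 319)*(-127) = 321*(-127) = -40767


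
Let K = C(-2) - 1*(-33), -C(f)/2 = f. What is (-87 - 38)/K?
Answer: -125/37 ≈ -3.3784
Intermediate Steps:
C(f) = -2*f
K = 37 (K = -2*(-2) - 1*(-33) = 4 + 33 = 37)
(-87 - 38)/K = (-87 - 38)/37 = -125*1/37 = -125/37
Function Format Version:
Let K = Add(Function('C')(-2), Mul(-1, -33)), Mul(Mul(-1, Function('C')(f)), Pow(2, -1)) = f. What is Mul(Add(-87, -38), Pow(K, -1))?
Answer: Rational(-125, 37) ≈ -3.3784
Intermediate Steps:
Function('C')(f) = Mul(-2, f)
K = 37 (K = Add(Mul(-2, -2), Mul(-1, -33)) = Add(4, 33) = 37)
Mul(Add(-87, -38), Pow(K, -1)) = Mul(Add(-87, -38), Pow(37, -1)) = Mul(-125, Rational(1, 37)) = Rational(-125, 37)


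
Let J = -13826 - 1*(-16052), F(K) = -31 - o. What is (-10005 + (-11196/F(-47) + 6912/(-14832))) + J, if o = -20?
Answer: -7660947/1133 ≈ -6761.6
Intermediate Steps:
F(K) = -11 (F(K) = -31 - 1*(-20) = -31 + 20 = -11)
J = 2226 (J = -13826 + 16052 = 2226)
(-10005 + (-11196/F(-47) + 6912/(-14832))) + J = (-10005 + (-11196/(-11) + 6912/(-14832))) + 2226 = (-10005 + (-11196*(-1/11) + 6912*(-1/14832))) + 2226 = (-10005 + (11196/11 - 48/103)) + 2226 = (-10005 + 1152660/1133) + 2226 = -10183005/1133 + 2226 = -7660947/1133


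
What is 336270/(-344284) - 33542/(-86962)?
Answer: -4423684453/7484906302 ≈ -0.59101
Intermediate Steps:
336270/(-344284) - 33542/(-86962) = 336270*(-1/344284) - 33542*(-1/86962) = -168135/172142 + 16771/43481 = -4423684453/7484906302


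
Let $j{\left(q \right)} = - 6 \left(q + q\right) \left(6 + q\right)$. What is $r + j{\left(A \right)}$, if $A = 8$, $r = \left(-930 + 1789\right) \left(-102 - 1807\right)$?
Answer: $-1641175$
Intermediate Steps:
$r = -1639831$ ($r = 859 \left(-1909\right) = -1639831$)
$j{\left(q \right)} = - 12 q \left(6 + q\right)$ ($j{\left(q \right)} = - 6 \cdot 2 q \left(6 + q\right) = - 12 q \left(6 + q\right)$)
$r + j{\left(A \right)} = -1639831 - 96 \left(6 + 8\right) = -1639831 - 96 \cdot 14 = -1639831 - 1344 = -1641175$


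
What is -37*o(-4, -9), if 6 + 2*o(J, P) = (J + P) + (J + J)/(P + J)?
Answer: 8843/26 ≈ 340.12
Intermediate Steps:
o(J, P) = -3 + J/2 + P/2 + J/(J + P) (o(J, P) = -3 + ((J + P) + (J + J)/(P + J))/2 = -3 + ((J + P) + (2*J)/(J + P))/2 = -3 + ((J + P) + 2*J/(J + P))/2 = -3 + (J + P + 2*J/(J + P))/2 = -3 + (J/2 + P/2 + J/(J + P)) = -3 + J/2 + P/2 + J/(J + P))
-37*o(-4, -9) = -37*((½)*(-4)² + (½)*(-9)² - 3*(-9) - 2*(-4) - 4*(-9))/(-4 - 9) = -37*((½)*16 + (½)*81 + 27 + 8 + 36)/(-13) = -(-37)*(8 + 81/2 + 27 + 8 + 36)/13 = -(-37)*239/(13*2) = -37*(-239/26) = 8843/26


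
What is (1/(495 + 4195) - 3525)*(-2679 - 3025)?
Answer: 47149974148/2345 ≈ 2.0107e+7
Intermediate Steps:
(1/(495 + 4195) - 3525)*(-2679 - 3025) = (1/4690 - 3525)*(-5704) = -16532249/4690*(-5704) = 47149974148/2345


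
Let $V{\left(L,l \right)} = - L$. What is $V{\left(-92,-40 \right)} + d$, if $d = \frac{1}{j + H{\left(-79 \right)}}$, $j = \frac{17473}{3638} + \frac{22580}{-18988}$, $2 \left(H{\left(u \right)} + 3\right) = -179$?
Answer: $\frac{70602693871}{767514442} \approx 91.989$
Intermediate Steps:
$H{\left(u \right)} = - \frac{185}{2}$ ($H{\left(u \right)} = -3 + \frac{1}{2} \left(-179\right) = -3 - \frac{179}{2} = - \frac{185}{2}$)
$j = \frac{62407821}{17269586}$ ($j = 17473 \cdot \frac{1}{3638} + 22580 \left(- \frac{1}{18988}\right) = \frac{17473}{3638} - \frac{5645}{4747} = \frac{62407821}{17269586} \approx 3.6137$)
$d = - \frac{8634793}{767514442}$ ($d = \frac{1}{\frac{62407821}{17269586} - \frac{185}{2}} = \frac{1}{- \frac{767514442}{8634793}} = - \frac{8634793}{767514442} \approx -0.01125$)
$V{\left(-92,-40 \right)} + d = \left(-1\right) \left(-92\right) - \frac{8634793}{767514442} = 92 - \frac{8634793}{767514442} = \frac{70602693871}{767514442}$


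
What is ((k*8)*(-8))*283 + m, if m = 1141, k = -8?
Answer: 146037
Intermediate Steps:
((k*8)*(-8))*283 + m = (-8*8*(-8))*283 + 1141 = -64*(-8)*283 + 1141 = 512*283 + 1141 = 144896 + 1141 = 146037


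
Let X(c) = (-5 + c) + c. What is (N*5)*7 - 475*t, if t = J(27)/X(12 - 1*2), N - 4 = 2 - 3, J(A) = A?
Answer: -750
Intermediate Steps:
X(c) = -5 + 2*c
N = 3 (N = 4 + (2 - 3) = 4 - 1 = 3)
t = 9/5 (t = 27/(-5 + 2*(12 - 1*2)) = 27/(-5 + 2*(12 - 2)) = 27/(-5 + 2*10) = 27/(-5 + 20) = 27/15 = 27*(1/15) = 9/5 ≈ 1.8000)
(N*5)*7 - 475*t = (3*5)*7 - 475*9/5 = 15*7 - 855 = 105 - 855 = -750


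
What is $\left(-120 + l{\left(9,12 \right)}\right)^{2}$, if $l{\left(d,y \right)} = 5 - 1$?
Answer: $13456$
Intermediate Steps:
$l{\left(d,y \right)} = 4$ ($l{\left(d,y \right)} = 5 - 1 = 4$)
$\left(-120 + l{\left(9,12 \right)}\right)^{2} = \left(-120 + 4\right)^{2} = \left(-116\right)^{2} = 13456$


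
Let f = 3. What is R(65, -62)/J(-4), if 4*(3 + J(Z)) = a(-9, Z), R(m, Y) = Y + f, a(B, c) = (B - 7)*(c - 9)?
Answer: -59/49 ≈ -1.2041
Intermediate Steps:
a(B, c) = (-9 + c)*(-7 + B) (a(B, c) = (-7 + B)*(-9 + c) = (-9 + c)*(-7 + B))
R(m, Y) = 3 + Y (R(m, Y) = Y + 3 = 3 + Y)
J(Z) = 33 - 4*Z (J(Z) = -3 + (63 - 9*(-9) - 7*Z - 9*Z)/4 = -3 + (63 + 81 - 7*Z - 9*Z)/4 = -3 + (144 - 16*Z)/4 = -3 + (36 - 4*Z) = 33 - 4*Z)
R(65, -62)/J(-4) = (3 - 62)/(33 - 4*(-4)) = -59/(33 + 16) = -59/49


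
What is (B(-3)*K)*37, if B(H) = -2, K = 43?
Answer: -3182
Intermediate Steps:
(B(-3)*K)*37 = -2*43*37 = -86*37 = -3182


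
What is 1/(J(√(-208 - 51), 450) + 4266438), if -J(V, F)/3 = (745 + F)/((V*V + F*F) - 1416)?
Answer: 40165/171361481553 ≈ 2.3439e-7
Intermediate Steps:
J(V, F) = -3*(745 + F)/(-1416 + F² + V²) (J(V, F) = -3*(745 + F)/((V*V + F*F) - 1416) = -3*(745 + F)/((V² + F²) - 1416) = -3*(745 + F)/((F² + V²) - 1416) = -3*(745 + F)/(-1416 + F² + V²))
1/(J(√(-208 - 51), 450) + 4266438) = 1/(3*(-745 - 1*450)/(-1416 + 450² + (√(-208 - 51))²) + 4266438) = 1/(3*(-745 - 450)/(-1416 + 202500 + (√(-259))²) + 4266438) = 1/(3*(-1195)/(-1416 + 202500 + (I*√259)²) + 4266438) = 1/(3*(-1195)/(-1416 + 202500 - 259) + 4266438) = 1/(3*(-1195)/200825 + 4266438) = 1/(3*(1/200825)*(-1195) + 4266438) = 1/(-717/40165 + 4266438) = 1/(171361481553/40165) = 40165/171361481553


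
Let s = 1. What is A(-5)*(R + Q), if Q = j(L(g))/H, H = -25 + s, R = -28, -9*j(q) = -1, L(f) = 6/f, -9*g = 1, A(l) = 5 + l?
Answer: 0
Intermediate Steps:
g = -⅑ (g = -⅑*1 = -⅑ ≈ -0.11111)
j(q) = ⅑ (j(q) = -⅑*(-1) = ⅑)
H = -24 (H = -25 + 1 = -24)
Q = -1/216 (Q = (⅑)/(-24) = (⅑)*(-1/24) = -1/216 ≈ -0.0046296)
A(-5)*(R + Q) = (5 - 5)*(-28 - 1/216) = 0*(-6049/216) = 0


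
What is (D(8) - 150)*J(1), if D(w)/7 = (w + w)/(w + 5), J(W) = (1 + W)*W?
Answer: -3676/13 ≈ -282.77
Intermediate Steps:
J(W) = W*(1 + W)
D(w) = 14*w/(5 + w) (D(w) = 7*((w + w)/(w + 5)) = 7*((2*w)/(5 + w)) = 7*(2*w/(5 + w)) = 14*w/(5 + w))
(D(8) - 150)*J(1) = (14*8/(5 + 8) - 150)*(1*(1 + 1)) = (14*8/13 - 150)*(1*2) = (14*8*(1/13) - 150)*2 = (112/13 - 150)*2 = -1838/13*2 = -3676/13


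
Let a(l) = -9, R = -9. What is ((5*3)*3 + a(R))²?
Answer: 1296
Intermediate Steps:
((5*3)*3 + a(R))² = ((5*3)*3 - 9)² = (15*3 - 9)² = (45 - 9)² = 36² = 1296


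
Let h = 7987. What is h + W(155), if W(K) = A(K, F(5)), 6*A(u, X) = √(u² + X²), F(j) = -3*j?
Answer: 7987 + 5*√970/6 ≈ 8013.0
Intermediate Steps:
A(u, X) = √(X² + u²)/6 (A(u, X) = √(u² + X²)/6 = √(X² + u²)/6)
W(K) = √(225 + K²)/6 (W(K) = √((-3*5)² + K²)/6 = √((-15)² + K²)/6 = √(225 + K²)/6)
h + W(155) = 7987 + √(225 + 155²)/6 = 7987 + √(225 + 24025)/6 = 7987 + √24250/6 = 7987 + (5*√970)/6 = 7987 + 5*√970/6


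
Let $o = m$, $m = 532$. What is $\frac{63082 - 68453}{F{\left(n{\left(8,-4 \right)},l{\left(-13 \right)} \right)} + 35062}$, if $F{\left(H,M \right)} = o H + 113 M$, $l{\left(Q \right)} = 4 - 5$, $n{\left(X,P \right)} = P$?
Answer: $- \frac{5371}{32821} \approx -0.16365$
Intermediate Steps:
$o = 532$
$l{\left(Q \right)} = -1$
$F{\left(H,M \right)} = 113 M + 532 H$ ($F{\left(H,M \right)} = 532 H + 113 M = 113 M + 532 H$)
$\frac{63082 - 68453}{F{\left(n{\left(8,-4 \right)},l{\left(-13 \right)} \right)} + 35062} = \frac{63082 - 68453}{\left(113 \left(-1\right) + 532 \left(-4\right)\right) + 35062} = - \frac{5371}{\left(-113 - 2128\right) + 35062} = - \frac{5371}{-2241 + 35062} = - \frac{5371}{32821}$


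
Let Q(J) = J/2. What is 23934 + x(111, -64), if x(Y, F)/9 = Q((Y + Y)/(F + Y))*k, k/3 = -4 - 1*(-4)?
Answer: 23934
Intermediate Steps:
Q(J) = J/2 (Q(J) = J*(½) = J/2)
k = 0 (k = 3*(-4 - 1*(-4)) = 3*(-4 + 4) = 3*0 = 0)
x(Y, F) = 0 (x(Y, F) = 9*((((Y + Y)/(F + Y))/2)*0) = 9*((((2*Y)/(F + Y))/2)*0) = 9*(((2*Y/(F + Y))/2)*0) = 9*((Y/(F + Y))*0) = 9*0 = 0)
23934 + x(111, -64) = 23934 + 0 = 23934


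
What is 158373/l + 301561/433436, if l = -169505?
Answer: -17528462323/73469569180 ≈ -0.23858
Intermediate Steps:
158373/l + 301561/433436 = 158373/(-169505) + 301561/433436 = 158373*(-1/169505) + 301561*(1/433436) = -158373/169505 + 301561/433436 = -17528462323/73469569180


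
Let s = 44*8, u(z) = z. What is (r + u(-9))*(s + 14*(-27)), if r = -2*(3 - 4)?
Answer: 182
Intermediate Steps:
r = 2 (r = -2*(-1) = 2)
s = 352
(r + u(-9))*(s + 14*(-27)) = (2 - 9)*(352 + 14*(-27)) = -7*(352 - 378) = -7*(-26) = 182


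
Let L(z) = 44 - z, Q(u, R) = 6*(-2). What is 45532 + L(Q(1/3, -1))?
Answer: 45588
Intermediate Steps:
Q(u, R) = -12
45532 + L(Q(1/3, -1)) = 45532 + (44 - 1*(-12)) = 45532 + (44 + 12) = 45532 + 56 = 45588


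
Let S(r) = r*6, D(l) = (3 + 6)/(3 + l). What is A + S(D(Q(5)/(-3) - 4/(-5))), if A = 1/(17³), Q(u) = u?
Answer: 1989781/78608 ≈ 25.313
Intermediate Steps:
A = 1/4913 ≈ 0.00020354
D(l) = 9/(3 + l)
S(r) = 6*r
A + S(D(Q(5)/(-3) - 4/(-5))) = 1/4913 + 6*(9/(3 + (5/(-3) - 4/(-5)))) = 1/4913 + 6*(9/(3 + (5*(-⅓) - 4*(-⅕)))) = 1/4913 + 6*(9/(3 + (-5/3 + ⅘))) = 1/4913 + 6*(9/(3 - 13/15)) = 1/4913 + 6*(9/(32/15)) = 1/4913 + 6*(9*(15/32)) = 1/4913 + 6*(135/32) = 1/4913 + 405/16 = 1989781/78608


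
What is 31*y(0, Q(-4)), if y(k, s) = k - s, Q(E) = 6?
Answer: -186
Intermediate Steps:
31*y(0, Q(-4)) = 31*(0 - 1*6) = 31*(0 - 6) = 31*(-6) = -186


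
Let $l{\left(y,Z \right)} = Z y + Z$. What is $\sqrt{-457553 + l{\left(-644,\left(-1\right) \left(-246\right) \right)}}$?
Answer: $i \sqrt{615731} \approx 784.69 i$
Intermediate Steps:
$l{\left(y,Z \right)} = Z + Z y$
$\sqrt{-457553 + l{\left(-644,\left(-1\right) \left(-246\right) \right)}} = \sqrt{-457553 + \left(-1\right) \left(-246\right) \left(1 - 644\right)} = \sqrt{-457553 + 246 \left(-643\right)} = \sqrt{-457553 - 158178} = \sqrt{-615731} = i \sqrt{615731}$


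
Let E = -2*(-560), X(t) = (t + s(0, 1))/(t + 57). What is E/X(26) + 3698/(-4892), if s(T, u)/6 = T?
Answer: 113666043/31798 ≈ 3574.6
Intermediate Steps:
s(T, u) = 6*T
X(t) = t/(57 + t) (X(t) = (t + 6*0)/(t + 57) = (t + 0)/(57 + t) = t/(57 + t))
E = 1120
E/X(26) + 3698/(-4892) = 1120/((26/(57 + 26))) + 3698/(-4892) = 1120/((26/83)) + 3698*(-1/4892) = 1120/((26*(1/83))) - 1849/2446 = 1120/(26/83) - 1849/2446 = 1120*(83/26) - 1849/2446 = 46480/13 - 1849/2446 = 113666043/31798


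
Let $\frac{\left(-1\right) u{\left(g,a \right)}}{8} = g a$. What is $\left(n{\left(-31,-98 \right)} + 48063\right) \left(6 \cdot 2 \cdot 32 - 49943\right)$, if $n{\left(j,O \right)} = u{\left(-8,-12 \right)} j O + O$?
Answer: $113253168421$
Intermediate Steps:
$u{\left(g,a \right)} = - 8 a g$ ($u{\left(g,a \right)} = - 8 g a = - 8 a g$)
$n{\left(j,O \right)} = O - 768 O j$ ($n{\left(j,O \right)} = \left(-8\right) \left(-12\right) \left(-8\right) j O + O = - 768 j O + O = - 768 O j + O = O - 768 O j$)
$\left(n{\left(-31,-98 \right)} + 48063\right) \left(6 \cdot 2 \cdot 32 - 49943\right) = \left(- 98 \left(1 - -23808\right) + 48063\right) \left(6 \cdot 2 \cdot 32 - 49943\right) = \left(- 98 \left(1 + 23808\right) + 48063\right) \left(12 \cdot 32 - 49943\right) = \left(\left(-98\right) 23809 + 48063\right) \left(384 - 49943\right) = \left(-2333282 + 48063\right) \left(-49559\right) = \left(-2285219\right) \left(-49559\right) = 113253168421$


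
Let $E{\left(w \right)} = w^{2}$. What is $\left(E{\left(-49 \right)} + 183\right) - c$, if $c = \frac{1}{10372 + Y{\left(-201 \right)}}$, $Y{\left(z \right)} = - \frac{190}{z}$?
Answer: $\frac{5387541607}{2084962} \approx 2584.0$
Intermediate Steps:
$c = \frac{201}{2084962}$ ($c = \frac{1}{10372 - \frac{190}{-201}} = \frac{1}{10372 - - \frac{190}{201}} = \frac{1}{10372 + \frac{190}{201}} = \frac{1}{\frac{2084962}{201}} = \frac{201}{2084962} \approx 9.6405 \cdot 10^{-5}$)
$\left(E{\left(-49 \right)} + 183\right) - c = \left(\left(-49\right)^{2} + 183\right) - \frac{201}{2084962} = \left(2401 + 183\right) - \frac{201}{2084962} = 2584 - \frac{201}{2084962} = \frac{5387541607}{2084962}$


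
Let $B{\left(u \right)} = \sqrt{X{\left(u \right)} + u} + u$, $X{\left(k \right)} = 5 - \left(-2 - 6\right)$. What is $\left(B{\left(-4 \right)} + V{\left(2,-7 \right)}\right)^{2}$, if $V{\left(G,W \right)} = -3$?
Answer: $16$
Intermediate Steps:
$X{\left(k \right)} = 13$ ($X{\left(k \right)} = 5 - \left(-2 - 6\right) = 5 - -8 = 5 + 8 = 13$)
$B{\left(u \right)} = u + \sqrt{13 + u}$ ($B{\left(u \right)} = \sqrt{13 + u} + u = u + \sqrt{13 + u}$)
$\left(B{\left(-4 \right)} + V{\left(2,-7 \right)}\right)^{2} = \left(\left(-4 + \sqrt{13 - 4}\right) - 3\right)^{2} = \left(\left(-4 + \sqrt{9}\right) - 3\right)^{2} = \left(\left(-4 + 3\right) - 3\right)^{2} = \left(-1 - 3\right)^{2} = \left(-4\right)^{2} = 16$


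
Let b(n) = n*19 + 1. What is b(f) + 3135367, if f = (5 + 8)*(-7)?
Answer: 3133639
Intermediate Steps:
f = -91 (f = 13*(-7) = -91)
b(n) = 1 + 19*n (b(n) = 19*n + 1 = 1 + 19*n)
b(f) + 3135367 = (1 + 19*(-91)) + 3135367 = (1 - 1729) + 3135367 = -1728 + 3135367 = 3133639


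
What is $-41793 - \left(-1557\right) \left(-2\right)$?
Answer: $-44907$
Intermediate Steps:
$-41793 - \left(-1557\right) \left(-2\right) = -41793 - 3114 = -44907$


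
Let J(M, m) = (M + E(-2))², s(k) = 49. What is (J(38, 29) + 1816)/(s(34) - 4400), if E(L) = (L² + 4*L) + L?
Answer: -2840/4351 ≈ -0.65272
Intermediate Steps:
E(L) = L² + 5*L
J(M, m) = (-6 + M)² (J(M, m) = (M - 2*(5 - 2))² = (M - 2*3)² = (M - 6)² = (-6 + M)²)
(J(38, 29) + 1816)/(s(34) - 4400) = ((-6 + 38)² + 1816)/(49 - 4400) = (32² + 1816)/(-4351) = (1024 + 1816)*(-1/4351) = 2840*(-1/4351) = -2840/4351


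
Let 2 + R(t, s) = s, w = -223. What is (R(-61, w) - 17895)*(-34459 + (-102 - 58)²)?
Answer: 160525080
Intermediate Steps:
R(t, s) = -2 + s
(R(-61, w) - 17895)*(-34459 + (-102 - 58)²) = ((-2 - 223) - 17895)*(-34459 + (-102 - 58)²) = (-225 - 17895)*(-34459 + (-160)²) = -18120*(-34459 + 25600) = -18120*(-8859) = 160525080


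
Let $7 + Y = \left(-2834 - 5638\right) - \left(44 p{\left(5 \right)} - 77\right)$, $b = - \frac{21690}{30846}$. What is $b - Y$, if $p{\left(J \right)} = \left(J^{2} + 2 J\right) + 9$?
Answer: $\frac{53144043}{5141} \approx 10337.0$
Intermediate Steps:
$p{\left(J \right)} = 9 + J^{2} + 2 J$
$b = - \frac{3615}{5141}$ ($b = \left(-21690\right) \frac{1}{30846} = - \frac{3615}{5141} \approx -0.70317$)
$Y = -10338$ ($Y = -7 - \left(8395 + 44 \left(9 + 5^{2} + 2 \cdot 5\right)\right) = -7 - \left(8395 + 44 \left(9 + 25 + 10\right)\right) = -7 - \left(8395 + 1936\right) = -7 - 10331 = -10338$)
$b - Y = - \frac{3615}{5141} - -10338 = - \frac{3615}{5141} + 10338 = \frac{53144043}{5141}$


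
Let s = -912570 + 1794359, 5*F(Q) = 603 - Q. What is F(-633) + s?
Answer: 4410181/5 ≈ 8.8204e+5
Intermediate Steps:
F(Q) = 603/5 - Q/5 (F(Q) = (603 - Q)/5 = 603/5 - Q/5)
s = 881789
F(-633) + s = (603/5 - ⅕*(-633)) + 881789 = (603/5 + 633/5) + 881789 = 1236/5 + 881789 = 4410181/5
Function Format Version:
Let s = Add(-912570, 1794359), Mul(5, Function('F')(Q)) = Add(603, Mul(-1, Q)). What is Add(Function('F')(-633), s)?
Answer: Rational(4410181, 5) ≈ 8.8204e+5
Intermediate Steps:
Function('F')(Q) = Add(Rational(603, 5), Mul(Rational(-1, 5), Q)) (Function('F')(Q) = Mul(Rational(1, 5), Add(603, Mul(-1, Q))) = Add(Rational(603, 5), Mul(Rational(-1, 5), Q)))
s = 881789
Add(Function('F')(-633), s) = Add(Add(Rational(603, 5), Mul(Rational(-1, 5), -633)), 881789) = Add(Add(Rational(603, 5), Rational(633, 5)), 881789) = Add(Rational(1236, 5), 881789) = Rational(4410181, 5)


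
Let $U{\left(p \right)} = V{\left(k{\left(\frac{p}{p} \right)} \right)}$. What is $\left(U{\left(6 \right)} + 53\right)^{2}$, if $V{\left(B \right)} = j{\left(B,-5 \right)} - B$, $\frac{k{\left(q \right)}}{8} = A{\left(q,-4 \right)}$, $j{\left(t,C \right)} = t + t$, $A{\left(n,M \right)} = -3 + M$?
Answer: $9$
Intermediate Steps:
$j{\left(t,C \right)} = 2 t$
$k{\left(q \right)} = -56$ ($k{\left(q \right)} = 8 \left(-3 - 4\right) = 8 \left(-7\right) = -56$)
$V{\left(B \right)} = B$ ($V{\left(B \right)} = 2 B - B = B$)
$U{\left(p \right)} = -56$
$\left(U{\left(6 \right)} + 53\right)^{2} = \left(-56 + 53\right)^{2} = \left(-3\right)^{2} = 9$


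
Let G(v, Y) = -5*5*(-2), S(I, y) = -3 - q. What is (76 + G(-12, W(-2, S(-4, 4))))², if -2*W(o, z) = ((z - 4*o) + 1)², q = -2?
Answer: 15876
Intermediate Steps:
S(I, y) = -1 (S(I, y) = -3 - 1*(-2) = -3 + 2 = -1)
W(o, z) = -(1 + z - 4*o)²/2 (W(o, z) = -((z - 4*o) + 1)²/2 = -(1 + z - 4*o)²/2)
G(v, Y) = 50 (G(v, Y) = -25*(-2) = 50)
(76 + G(-12, W(-2, S(-4, 4))))² = (76 + 50)² = 126² = 15876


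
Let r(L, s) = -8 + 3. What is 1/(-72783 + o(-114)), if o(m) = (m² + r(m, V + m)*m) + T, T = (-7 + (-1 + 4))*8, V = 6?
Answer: -1/59249 ≈ -1.6878e-5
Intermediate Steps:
r(L, s) = -5
T = -32 (T = (-7 + 3)*8 = -4*8 = -32)
o(m) = -32 + m² - 5*m (o(m) = (m² - 5*m) - 32 = -32 + m² - 5*m)
1/(-72783 + o(-114)) = 1/(-72783 + (-32 + (-114)² - 5*(-114))) = 1/(-72783 + (-32 + 12996 + 570)) = 1/(-72783 + 13534) = 1/(-59249) = -1/59249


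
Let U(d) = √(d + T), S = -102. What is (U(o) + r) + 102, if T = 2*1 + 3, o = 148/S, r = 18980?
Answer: 19082 + √9231/51 ≈ 19084.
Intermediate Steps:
o = -74/51 (o = 148/(-102) = 148*(-1/102) = -74/51 ≈ -1.4510)
T = 5 (T = 2 + 3 = 5)
U(d) = √(5 + d) (U(d) = √(d + 5) = √(5 + d))
(U(o) + r) + 102 = (√(5 - 74/51) + 18980) + 102 = (√(181/51) + 18980) + 102 = (√9231/51 + 18980) + 102 = (18980 + √9231/51) + 102 = 19082 + √9231/51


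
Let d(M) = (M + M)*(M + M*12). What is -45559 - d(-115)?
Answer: -389409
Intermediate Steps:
d(M) = 26*M² (d(M) = (2*M)*(M + 12*M) = (2*M)*(13*M) = 26*M²)
-45559 - d(-115) = -45559 - 26*(-115)² = -45559 - 26*13225 = -45559 - 1*343850 = -45559 - 343850 = -389409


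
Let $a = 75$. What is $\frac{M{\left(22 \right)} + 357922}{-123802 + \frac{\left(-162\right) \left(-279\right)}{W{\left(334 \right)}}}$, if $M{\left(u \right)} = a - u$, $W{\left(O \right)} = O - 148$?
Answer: $- \frac{357975}{123559} \approx -2.8972$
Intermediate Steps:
$W{\left(O \right)} = -148 + O$
$M{\left(u \right)} = 75 - u$
$\frac{M{\left(22 \right)} + 357922}{-123802 + \frac{\left(-162\right) \left(-279\right)}{W{\left(334 \right)}}} = \frac{\left(75 - 22\right) + 357922}{-123802 + \frac{\left(-162\right) \left(-279\right)}{-148 + 334}} = \frac{\left(75 - 22\right) + 357922}{-123802 + \frac{45198}{186}} = \frac{53 + 357922}{-123802 + 45198 \cdot \frac{1}{186}} = \frac{357975}{-123802 + 243} = \frac{357975}{-123559} = 357975 \left(- \frac{1}{123559}\right) = - \frac{357975}{123559}$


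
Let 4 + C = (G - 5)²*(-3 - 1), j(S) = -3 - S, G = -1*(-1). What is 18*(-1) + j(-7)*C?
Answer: -290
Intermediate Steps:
G = 1
C = -68 (C = -4 + (1 - 5)²*(-3 - 1) = -4 + (-4)²*(-4) = -4 + 16*(-4) = -4 - 64 = -68)
18*(-1) + j(-7)*C = 18*(-1) + (-3 - 1*(-7))*(-68) = -18 + (-3 + 7)*(-68) = -18 + 4*(-68) = -18 - 272 = -290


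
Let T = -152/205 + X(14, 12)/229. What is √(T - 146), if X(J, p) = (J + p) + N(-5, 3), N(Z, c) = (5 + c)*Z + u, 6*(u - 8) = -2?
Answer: I*√2911091701215/140835 ≈ 12.115*I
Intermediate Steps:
u = 23/3 (u = 8 + (⅙)*(-2) = 8 - ⅓ = 23/3 ≈ 7.6667)
N(Z, c) = 23/3 + Z*(5 + c) (N(Z, c) = (5 + c)*Z + 23/3 = Z*(5 + c) + 23/3 = 23/3 + Z*(5 + c))
X(J, p) = -97/3 + J + p (X(J, p) = (J + p) + (23/3 + 5*(-5) - 5*3) = (J + p) + (23/3 - 25 - 15) = (J + p) - 97/3 = -97/3 + J + p)
T = -108319/140835 (T = -152/205 + (-97/3 + 14 + 12)/229 = -152*1/205 - 19/3*1/229 = -152/205 - 19/687 = -108319/140835 ≈ -0.76912)
√(T - 146) = √(-108319/140835 - 146) = √(-20670229/140835) = I*√2911091701215/140835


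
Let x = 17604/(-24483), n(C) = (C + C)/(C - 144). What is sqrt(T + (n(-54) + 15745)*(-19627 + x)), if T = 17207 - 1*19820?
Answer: I*sqrt(2490596310338900698)/89771 ≈ 17580.0*I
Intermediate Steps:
n(C) = 2*C/(-144 + C) (n(C) = (2*C)/(-144 + C) = 2*C/(-144 + C))
x = -5868/8161 (x = 17604*(-1/24483) = -5868/8161 ≈ -0.71903)
T = -2613 (T = 17207 - 19820 = -2613)
sqrt(T + (n(-54) + 15745)*(-19627 + x)) = sqrt(-2613 + (2*(-54)/(-144 - 54) + 15745)*(-19627 - 5868/8161)) = sqrt(-2613 + (2*(-54)/(-198) + 15745)*(-160181815/8161)) = sqrt(-2613 + (2*(-54)*(-1/198) + 15745)*(-160181815/8161)) = sqrt(-2613 + (6/11 + 15745)*(-160181815/8161)) = sqrt(-2613 + (173201/11)*(-160181815/8161)) = sqrt(-2613 - 27743650539815/89771) = sqrt(-27743885111438/89771) = I*sqrt(2490596310338900698)/89771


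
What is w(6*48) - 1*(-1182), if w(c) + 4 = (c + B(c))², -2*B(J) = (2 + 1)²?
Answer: 326201/4 ≈ 81550.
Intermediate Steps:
B(J) = -9/2 (B(J) = -(2 + 1)²/2 = -½*3² = -½*9 = -9/2)
w(c) = -4 + (-9/2 + c)² (w(c) = -4 + (c - 9/2)² = -4 + (-9/2 + c)²)
w(6*48) - 1*(-1182) = (-4 + (-9 + 2*(6*48))²/4) - 1*(-1182) = (-4 + (-9 + 2*288)²/4) + 1182 = (-4 + (-9 + 576)²/4) + 1182 = (-4 + (¼)*567²) + 1182 = (-4 + (¼)*321489) + 1182 = (-4 + 321489/4) + 1182 = 321473/4 + 1182 = 326201/4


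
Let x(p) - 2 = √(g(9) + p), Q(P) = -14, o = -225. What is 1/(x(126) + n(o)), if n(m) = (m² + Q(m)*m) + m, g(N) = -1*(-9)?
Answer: 53552/2867816569 - 3*√15/2867816569 ≈ 1.8669e-5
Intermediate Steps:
g(N) = 9
x(p) = 2 + √(9 + p)
n(m) = m² - 13*m (n(m) = (m² - 14*m) + m = m² - 13*m)
1/(x(126) + n(o)) = 1/((2 + √(9 + 126)) - 225*(-13 - 225)) = 1/((2 + √135) - 225*(-238)) = 1/((2 + 3*√15) + 53550) = 1/(53552 + 3*√15)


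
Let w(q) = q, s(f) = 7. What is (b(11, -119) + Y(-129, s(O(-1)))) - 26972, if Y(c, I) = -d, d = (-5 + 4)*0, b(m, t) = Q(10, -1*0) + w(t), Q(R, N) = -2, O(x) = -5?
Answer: -27093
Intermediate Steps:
b(m, t) = -2 + t
d = 0 (d = -1*0 = 0)
Y(c, I) = 0 (Y(c, I) = -1*0 = 0)
(b(11, -119) + Y(-129, s(O(-1)))) - 26972 = ((-2 - 119) + 0) - 26972 = (-121 + 0) - 26972 = -121 - 26972 = -27093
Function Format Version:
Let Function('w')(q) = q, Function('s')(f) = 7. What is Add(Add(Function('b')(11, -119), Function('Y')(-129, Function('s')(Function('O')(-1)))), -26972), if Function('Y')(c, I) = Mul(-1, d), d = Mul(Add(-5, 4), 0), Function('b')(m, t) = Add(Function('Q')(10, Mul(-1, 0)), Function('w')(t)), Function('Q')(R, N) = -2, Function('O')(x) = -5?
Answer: -27093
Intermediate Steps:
Function('b')(m, t) = Add(-2, t)
d = 0 (d = Mul(-1, 0) = 0)
Function('Y')(c, I) = 0 (Function('Y')(c, I) = Mul(-1, 0) = 0)
Add(Add(Function('b')(11, -119), Function('Y')(-129, Function('s')(Function('O')(-1)))), -26972) = Add(Add(Add(-2, -119), 0), -26972) = Add(Add(-121, 0), -26972) = Add(-121, -26972) = -27093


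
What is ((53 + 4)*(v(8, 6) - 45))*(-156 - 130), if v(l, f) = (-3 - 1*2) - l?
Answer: 945516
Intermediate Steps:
v(l, f) = -5 - l (v(l, f) = (-3 - 2) - l = -5 - l)
((53 + 4)*(v(8, 6) - 45))*(-156 - 130) = ((53 + 4)*((-5 - 1*8) - 45))*(-156 - 130) = (57*((-5 - 8) - 45))*(-286) = (57*(-13 - 45))*(-286) = (57*(-58))*(-286) = -3306*(-286) = 945516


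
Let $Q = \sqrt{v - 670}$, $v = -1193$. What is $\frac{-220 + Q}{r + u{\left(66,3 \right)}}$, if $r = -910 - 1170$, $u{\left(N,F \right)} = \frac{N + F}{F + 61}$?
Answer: $\frac{14080}{133051} - \frac{576 i \sqrt{23}}{133051} \approx 0.10582 - 0.020762 i$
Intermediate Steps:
$u{\left(N,F \right)} = \frac{F + N}{61 + F}$
$Q = 9 i \sqrt{23}$ ($Q = \sqrt{-1193 - 670} = \sqrt{-1863} = 9 i \sqrt{23} \approx 43.162 i$)
$r = -2080$ ($r = -910 - 1170 = -2080$)
$\frac{-220 + Q}{r + u{\left(66,3 \right)}} = \frac{-220 + 9 i \sqrt{23}}{-2080 + \frac{3 + 66}{61 + 3}} = \frac{-220 + 9 i \sqrt{23}}{-2080 + \frac{1}{64} \cdot 69} = \frac{-220 + 9 i \sqrt{23}}{-2080 + \frac{69}{64}} = \frac{-220 + 9 i \sqrt{23}}{- \frac{133051}{64}} = \left(-220 + 9 i \sqrt{23}\right) \left(- \frac{64}{133051}\right) = \frac{14080}{133051} - \frac{576 i \sqrt{23}}{133051}$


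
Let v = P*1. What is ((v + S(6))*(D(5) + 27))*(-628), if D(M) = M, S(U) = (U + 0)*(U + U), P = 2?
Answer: -1487104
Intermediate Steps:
S(U) = 2*U**2 (S(U) = U*(2*U) = 2*U**2)
v = 2 (v = 2*1 = 2)
((v + S(6))*(D(5) + 27))*(-628) = ((2 + 2*6**2)*(5 + 27))*(-628) = ((2 + 2*36)*32)*(-628) = ((2 + 72)*32)*(-628) = (74*32)*(-628) = 2368*(-628) = -1487104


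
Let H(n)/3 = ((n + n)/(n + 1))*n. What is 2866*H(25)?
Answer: 5373750/13 ≈ 4.1337e+5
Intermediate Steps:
H(n) = 6*n²/(1 + n) (H(n) = 3*(((n + n)/(n + 1))*n) = 3*(((2*n)/(1 + n))*n) = 3*((2*n/(1 + n))*n) = 3*(2*n²/(1 + n)) = 6*n²/(1 + n))
2866*H(25) = 2866*(6*25²/(1 + 25)) = 2866*(6*625/26) = 2866*(6*625*(1/26)) = 2866*(1875/13) = 5373750/13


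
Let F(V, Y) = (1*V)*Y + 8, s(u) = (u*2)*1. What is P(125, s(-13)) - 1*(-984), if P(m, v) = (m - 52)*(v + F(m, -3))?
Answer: -27705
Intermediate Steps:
s(u) = 2*u (s(u) = (2*u)*1 = 2*u)
F(V, Y) = 8 + V*Y (F(V, Y) = V*Y + 8 = 8 + V*Y)
P(m, v) = (-52 + m)*(8 + v - 3*m) (P(m, v) = (m - 52)*(v + (8 + m*(-3))) = (-52 + m)*(v + (8 - 3*m)) = (-52 + m)*(8 + v - 3*m))
P(125, s(-13)) - 1*(-984) = (-416 - 104*(-13) - 3*125**2 + 164*125 + 125*(2*(-13))) - 1*(-984) = (-416 - 52*(-26) - 3*15625 + 20500 + 125*(-26)) + 984 = (-416 + 1352 - 46875 + 20500 - 3250) + 984 = -28689 + 984 = -27705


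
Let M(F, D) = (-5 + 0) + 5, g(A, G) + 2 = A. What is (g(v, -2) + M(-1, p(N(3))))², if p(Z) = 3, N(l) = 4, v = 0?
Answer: 4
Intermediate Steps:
g(A, G) = -2 + A
M(F, D) = 0 (M(F, D) = -5 + 5 = 0)
(g(v, -2) + M(-1, p(N(3))))² = ((-2 + 0) + 0)² = (-2 + 0)² = (-2)² = 4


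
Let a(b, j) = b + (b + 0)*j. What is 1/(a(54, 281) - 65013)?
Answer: -1/49785 ≈ -2.0086e-5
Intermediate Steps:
a(b, j) = b + b*j
1/(a(54, 281) - 65013) = 1/(54*(1 + 281) - 65013) = 1/(54*282 - 65013) = 1/(15228 - 65013) = 1/(-49785) = -1/49785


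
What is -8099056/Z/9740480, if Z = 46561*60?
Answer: -506191/1700724334800 ≈ -2.9763e-7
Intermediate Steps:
Z = 2793660
-8099056/Z/9740480 = -8099056/2793660/9740480 = -8099056*1/2793660*(1/9740480) = -2024764/698415*1/9740480 = -506191/1700724334800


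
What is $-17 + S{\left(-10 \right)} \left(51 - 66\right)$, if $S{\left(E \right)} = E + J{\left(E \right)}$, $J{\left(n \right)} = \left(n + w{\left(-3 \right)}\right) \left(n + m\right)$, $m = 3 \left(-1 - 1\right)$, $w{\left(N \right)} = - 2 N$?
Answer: $-827$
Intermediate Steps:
$m = -6$ ($m = 3 \left(-2\right) = -6$)
$J{\left(n \right)} = \left(-6 + n\right) \left(6 + n\right)$ ($J{\left(n \right)} = \left(n - -6\right) \left(n - 6\right) = \left(n + 6\right) \left(-6 + n\right) = \left(6 + n\right) \left(-6 + n\right) = \left(-6 + n\right) \left(6 + n\right)$)
$S{\left(E \right)} = -36 + E + E^{2}$ ($S{\left(E \right)} = E + \left(-36 + E^{2}\right) = -36 + E + E^{2}$)
$-17 + S{\left(-10 \right)} \left(51 - 66\right) = -17 + \left(-36 - 10 + \left(-10\right)^{2}\right) \left(51 - 66\right) = -17 + \left(-36 - 10 + 100\right) \left(51 - 66\right) = -17 + 54 \left(-15\right) = -17 - 810 = -827$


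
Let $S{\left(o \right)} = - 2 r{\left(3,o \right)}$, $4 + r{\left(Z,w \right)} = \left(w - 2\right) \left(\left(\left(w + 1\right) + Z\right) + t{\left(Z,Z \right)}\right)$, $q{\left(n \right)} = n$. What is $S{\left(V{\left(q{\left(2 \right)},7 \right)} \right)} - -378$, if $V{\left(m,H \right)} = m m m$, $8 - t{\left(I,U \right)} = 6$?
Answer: $218$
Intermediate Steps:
$t{\left(I,U \right)} = 2$ ($t{\left(I,U \right)} = 8 - 6 = 2$)
$r{\left(Z,w \right)} = -4 + \left(-2 + w\right) \left(3 + Z + w\right)$ ($r{\left(Z,w \right)} = -4 + \left(w - 2\right) \left(\left(\left(w + 1\right) + Z\right) + 2\right) = -4 + \left(-2 + w\right) \left(\left(\left(1 + w\right) + Z\right) + 2\right) = -4 + \left(-2 + w\right) \left(\left(1 + Z + w\right) + 2\right) = -4 + \left(-2 + w\right) \left(3 + Z + w\right)$)
$V{\left(m,H \right)} = m^{3}$ ($V{\left(m,H \right)} = m^{2} m = m^{3}$)
$S{\left(o \right)} = 32 - 8 o - 2 o^{2}$ ($S{\left(o \right)} = - 2 \left(-10 + o + o^{2} - 6 + 3 o\right) = - 2 \left(-16 + o^{2} + 4 o\right) = 32 - 8 o - 2 o^{2}$)
$S{\left(V{\left(q{\left(2 \right)},7 \right)} \right)} - -378 = \left(32 - 8 \cdot 2^{3} - 2 \left(2^{3}\right)^{2}\right) - -378 = \left(32 - 64 - 2 \cdot 8^{2}\right) + 378 = \left(32 - 64 - 128\right) + 378 = -160 + 378 = 218$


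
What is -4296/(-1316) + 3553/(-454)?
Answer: -681341/149366 ≈ -4.5616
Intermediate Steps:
-4296/(-1316) + 3553/(-454) = -4296*(-1/1316) + 3553*(-1/454) = 1074/329 - 3553/454 = -681341/149366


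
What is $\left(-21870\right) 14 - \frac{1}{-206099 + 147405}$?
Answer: $- \frac{17970928919}{58694} \approx -3.0618 \cdot 10^{5}$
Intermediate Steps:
$\left(-21870\right) 14 - \frac{1}{-206099 + 147405} = -306180 - \frac{1}{-58694} = -306180 - - \frac{1}{58694} = -306180 + \frac{1}{58694} = - \frac{17970928919}{58694}$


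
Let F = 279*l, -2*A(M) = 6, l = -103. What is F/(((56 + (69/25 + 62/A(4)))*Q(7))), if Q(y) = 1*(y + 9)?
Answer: -2155275/45712 ≈ -47.149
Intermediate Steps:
A(M) = -3 (A(M) = -1/2*6 = -3)
Q(y) = 9 + y (Q(y) = 1*(9 + y) = 9 + y)
F = -28737 (F = 279*(-103) = -28737)
F/(((56 + (69/25 + 62/A(4)))*Q(7))) = -28737*1/((9 + 7)*(56 + (69/25 + 62/(-3)))) = -28737*1/(16*(56 + (69*(1/25) + 62*(-1/3)))) = -28737*1/(16*(56 + (69/25 - 62/3))) = -28737*1/(16*(56 - 1343/75)) = -28737/((2857/75)*16) = -28737/45712/75 = -28737*75/45712 = -2155275/45712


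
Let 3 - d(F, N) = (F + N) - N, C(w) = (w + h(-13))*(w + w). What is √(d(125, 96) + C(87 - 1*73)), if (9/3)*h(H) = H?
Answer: √1338/3 ≈ 12.193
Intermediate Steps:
h(H) = H/3
C(w) = 2*w*(-13/3 + w) (C(w) = (w + (⅓)*(-13))*(w + w) = (w - 13/3)*(2*w) = (-13/3 + w)*(2*w) = 2*w*(-13/3 + w))
d(F, N) = 3 - F (d(F, N) = 3 - ((F + N) - N) = 3 - F)
√(d(125, 96) + C(87 - 1*73)) = √((3 - 1*125) + 2*(87 - 1*73)*(-13 + 3*(87 - 1*73))/3) = √((3 - 125) + 2*(87 - 73)*(-13 + 3*(87 - 73))/3) = √(-122 + (⅔)*14*(-13 + 3*14)) = √(-122 + (⅔)*14*(-13 + 42)) = √(-122 + (⅔)*14*29) = √(-122 + 812/3) = √(446/3) = √1338/3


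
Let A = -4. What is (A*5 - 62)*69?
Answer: -5658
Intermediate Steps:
(A*5 - 62)*69 = (-4*5 - 62)*69 = (-20 - 62)*69 = -82*69 = -5658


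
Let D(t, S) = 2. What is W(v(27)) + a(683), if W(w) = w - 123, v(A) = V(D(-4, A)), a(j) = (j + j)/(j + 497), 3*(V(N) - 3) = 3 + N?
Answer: -207401/1770 ≈ -117.18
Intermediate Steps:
V(N) = 4 + N/3 (V(N) = 3 + (3 + N)/3 = 3 + (1 + N/3) = 4 + N/3)
a(j) = 2*j/(497 + j) (a(j) = (2*j)/(497 + j) = 2*j/(497 + j))
v(A) = 14/3 (v(A) = 4 + (⅓)*2 = 4 + ⅔ = 14/3)
W(w) = -123 + w
W(v(27)) + a(683) = (-123 + 14/3) + 2*683/(497 + 683) = -355/3 + 2*683/1180 = -355/3 + 2*683*(1/1180) = -355/3 + 683/590 = -207401/1770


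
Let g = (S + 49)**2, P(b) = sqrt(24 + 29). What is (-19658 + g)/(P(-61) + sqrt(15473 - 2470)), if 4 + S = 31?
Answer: -13882/(sqrt(53) + sqrt(13003)) ≈ -114.43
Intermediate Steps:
S = 27 (S = -4 + 31 = 27)
P(b) = sqrt(53)
g = 5776 (g = (27 + 49)**2 = 76**2 = 5776)
(-19658 + g)/(P(-61) + sqrt(15473 - 2470)) = (-19658 + 5776)/(sqrt(53) + sqrt(15473 - 2470)) = -13882/(sqrt(53) + sqrt(13003))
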